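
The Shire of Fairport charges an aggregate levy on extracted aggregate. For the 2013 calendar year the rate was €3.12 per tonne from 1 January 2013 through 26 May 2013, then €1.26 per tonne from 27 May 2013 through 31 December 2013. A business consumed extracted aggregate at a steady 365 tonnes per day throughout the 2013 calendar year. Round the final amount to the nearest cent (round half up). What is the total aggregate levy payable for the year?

€266,982.90

1 January – 26 May 2013: 146 days × 365 tonnes/day = 53,290 tonnes at €3.12/tonne → €166,264.80
27 May – 31 December 2013: 219 days × 365 tonnes/day = 79,935 tonnes at €1.26/tonne → €100,718.10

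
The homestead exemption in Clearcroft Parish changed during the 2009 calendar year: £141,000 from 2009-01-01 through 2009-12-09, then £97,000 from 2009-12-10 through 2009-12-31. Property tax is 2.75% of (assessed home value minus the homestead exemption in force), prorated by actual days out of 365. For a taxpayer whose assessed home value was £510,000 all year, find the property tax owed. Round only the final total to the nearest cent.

£10,220.43

2009-01-01 to 2009-12-09: 343 days, exemption £141,000 → (£510,000 − £141,000) × 2.75% × 343/365 = £9,535.8699
2009-12-10 to 2009-12-31: 22 days, exemption £97,000 → (£510,000 − £97,000) × 2.75% × 22/365 = £684.5616
Total = £10,220.4315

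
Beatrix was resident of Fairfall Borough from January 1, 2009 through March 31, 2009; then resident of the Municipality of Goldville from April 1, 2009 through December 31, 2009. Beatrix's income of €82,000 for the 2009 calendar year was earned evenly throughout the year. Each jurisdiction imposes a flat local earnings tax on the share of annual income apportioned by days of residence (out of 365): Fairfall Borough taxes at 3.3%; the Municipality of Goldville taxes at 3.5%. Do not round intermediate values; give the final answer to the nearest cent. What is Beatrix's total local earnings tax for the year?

Fairfall Borough, January 1 – March 31, 2009: 90 days → €82,000 × 3.3% × 90/365 = €667.2329
The Municipality of Goldville, April 1 – December 31, 2009: 275 days → €82,000 × 3.5% × 275/365 = €2,162.3288
Total = €2,829.5616

€2,829.56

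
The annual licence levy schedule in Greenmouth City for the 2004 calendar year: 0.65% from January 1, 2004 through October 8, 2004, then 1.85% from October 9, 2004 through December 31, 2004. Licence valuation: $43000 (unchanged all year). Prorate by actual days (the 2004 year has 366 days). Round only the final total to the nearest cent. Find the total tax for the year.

January 1 – October 8, 2004: 282 days at 0.65% → $43000 × 0.65% × 282/366 = $215.3525
October 9 – December 31, 2004: 84 days at 1.85% → $43000 × 1.85% × 84/366 = $182.5738
Total = $397.9262

$397.93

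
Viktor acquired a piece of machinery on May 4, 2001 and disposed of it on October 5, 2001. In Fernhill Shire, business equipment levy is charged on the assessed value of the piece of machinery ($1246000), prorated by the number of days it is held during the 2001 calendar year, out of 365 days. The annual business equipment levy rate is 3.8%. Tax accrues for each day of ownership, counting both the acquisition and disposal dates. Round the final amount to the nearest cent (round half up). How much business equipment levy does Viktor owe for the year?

$20106.68

Days held (May 4 – October 5, 2001): 155 out of 365
Tax = $1246000 × 3.8% × 155/365 = $20106.6849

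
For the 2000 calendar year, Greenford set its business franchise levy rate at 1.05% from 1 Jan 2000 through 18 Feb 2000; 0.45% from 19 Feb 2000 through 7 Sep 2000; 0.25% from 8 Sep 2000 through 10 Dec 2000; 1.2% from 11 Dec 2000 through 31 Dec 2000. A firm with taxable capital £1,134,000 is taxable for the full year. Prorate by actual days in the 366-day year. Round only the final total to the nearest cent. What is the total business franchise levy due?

1 Jan – 18 Feb 2000: 49 days at 1.05% → £1,134,000 × 1.05% × 49/366 = £1,594.1066
19 Feb – 7 Sep 2000: 202 days at 0.45% → £1,134,000 × 0.45% × 202/366 = £2,816.4098
8 Sep – 10 Dec 2000: 94 days at 0.25% → £1,134,000 × 0.25% × 94/366 = £728.1148
11 Dec – 31 Dec 2000: 21 days at 1.2% → £1,134,000 × 1.2% × 21/366 = £780.7869
Total = £5,919.4180

£5,919.42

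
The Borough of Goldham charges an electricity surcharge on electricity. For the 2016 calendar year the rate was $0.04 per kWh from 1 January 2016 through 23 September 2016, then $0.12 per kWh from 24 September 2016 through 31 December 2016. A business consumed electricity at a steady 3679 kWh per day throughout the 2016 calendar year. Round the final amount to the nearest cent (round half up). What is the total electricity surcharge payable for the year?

1 January – 23 September 2016: 267 days × 3679 kWh/day = 982,293 kWh at $0.04/kWh → $39,291.72
24 September – 31 December 2016: 99 days × 3679 kWh/day = 364,221 kWh at $0.12/kWh → $43,706.52

$82,998.24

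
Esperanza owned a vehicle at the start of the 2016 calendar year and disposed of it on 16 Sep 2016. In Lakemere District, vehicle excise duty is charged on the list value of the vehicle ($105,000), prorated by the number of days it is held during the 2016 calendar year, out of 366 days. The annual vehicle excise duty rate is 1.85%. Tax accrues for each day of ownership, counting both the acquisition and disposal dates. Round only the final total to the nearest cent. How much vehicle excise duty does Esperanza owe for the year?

$1,379.92

Days held (1 Jan – 16 Sep 2016): 260 out of 366
Tax = $105,000 × 1.85% × 260/366 = $1,379.9180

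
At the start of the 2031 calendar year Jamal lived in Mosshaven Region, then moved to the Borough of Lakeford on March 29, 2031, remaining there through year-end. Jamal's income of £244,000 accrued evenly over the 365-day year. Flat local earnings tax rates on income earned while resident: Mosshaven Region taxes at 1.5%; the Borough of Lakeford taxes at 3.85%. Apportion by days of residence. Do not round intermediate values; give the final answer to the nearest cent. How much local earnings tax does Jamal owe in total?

Mosshaven Region, January 1 – March 28, 2031: 87 days → £244,000 × 1.5% × 87/365 = £872.3836
The Borough of Lakeford, March 29 – December 31, 2031: 278 days → £244,000 × 3.85% × 278/365 = £7,154.8822
Total = £8,027.2658

£8,027.27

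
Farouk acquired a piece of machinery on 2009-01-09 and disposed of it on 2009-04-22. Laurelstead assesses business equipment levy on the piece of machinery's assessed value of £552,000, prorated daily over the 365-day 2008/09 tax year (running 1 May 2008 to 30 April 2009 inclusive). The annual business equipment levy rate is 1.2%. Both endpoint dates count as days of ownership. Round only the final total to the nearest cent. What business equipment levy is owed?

£1,887.39

Days held (2009-01-09 to 2009-04-22): 104 out of 365
Tax = £552,000 × 1.2% × 104/365 = £1,887.3863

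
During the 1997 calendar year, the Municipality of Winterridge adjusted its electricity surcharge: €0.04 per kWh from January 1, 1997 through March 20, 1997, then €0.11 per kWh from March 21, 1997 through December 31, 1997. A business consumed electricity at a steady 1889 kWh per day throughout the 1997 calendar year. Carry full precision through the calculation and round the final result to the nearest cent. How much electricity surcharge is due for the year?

January 1 – March 20, 1997: 79 days × 1889 kWh/day = 149,231 kWh at €0.04/kWh → €5,969.24
March 21 – December 31, 1997: 286 days × 1889 kWh/day = 540,254 kWh at €0.11/kWh → €59,427.94

€65,397.18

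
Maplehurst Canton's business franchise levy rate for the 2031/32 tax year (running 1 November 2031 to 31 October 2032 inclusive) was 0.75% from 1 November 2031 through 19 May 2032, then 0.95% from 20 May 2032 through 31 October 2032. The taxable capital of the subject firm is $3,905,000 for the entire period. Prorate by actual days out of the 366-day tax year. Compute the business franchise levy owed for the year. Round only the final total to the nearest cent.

$32,808.40

1 November 2031 – 19 May 2032: 201 days at 0.75% → $3,905,000 × 0.75% × 201/366 = $16,084.1189
20 May – 31 October 2032: 165 days at 0.95% → $3,905,000 × 0.95% × 165/366 = $16,724.2828
Total = $32,808.4016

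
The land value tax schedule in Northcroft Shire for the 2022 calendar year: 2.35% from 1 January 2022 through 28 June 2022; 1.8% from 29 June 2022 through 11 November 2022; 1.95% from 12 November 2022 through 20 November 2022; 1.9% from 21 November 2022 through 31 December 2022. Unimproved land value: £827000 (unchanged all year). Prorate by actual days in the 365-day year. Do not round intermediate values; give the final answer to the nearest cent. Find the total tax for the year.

£17240.12

1 January – 28 June 2022: 179 days at 2.35% → £827000 × 2.35% × 179/365 = £9530.8918
29 June – 11 November 2022: 136 days at 1.8% → £827000 × 1.8% × 136/365 = £5546.5644
12 November – 20 November 2022: 9 days at 1.95% → £827000 × 1.95% × 9/365 = £397.6397
21 November – 31 December 2022: 41 days at 1.9% → £827000 × 1.9% × 41/365 = £1765.0219
Total = £17240.1178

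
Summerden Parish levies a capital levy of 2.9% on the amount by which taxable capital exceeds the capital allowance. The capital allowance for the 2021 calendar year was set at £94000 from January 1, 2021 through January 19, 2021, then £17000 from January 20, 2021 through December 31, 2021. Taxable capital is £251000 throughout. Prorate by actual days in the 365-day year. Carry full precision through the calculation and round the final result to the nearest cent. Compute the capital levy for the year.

£6669.76

January 1 – January 19, 2021: 19 days, exemption £94000 → (£251000 − £94000) × 2.9% × 19/365 = £237.0055
January 20 – December 31, 2021: 346 days, exemption £17000 → (£251000 − £17000) × 2.9% × 346/365 = £6432.7562
Total = £6669.7616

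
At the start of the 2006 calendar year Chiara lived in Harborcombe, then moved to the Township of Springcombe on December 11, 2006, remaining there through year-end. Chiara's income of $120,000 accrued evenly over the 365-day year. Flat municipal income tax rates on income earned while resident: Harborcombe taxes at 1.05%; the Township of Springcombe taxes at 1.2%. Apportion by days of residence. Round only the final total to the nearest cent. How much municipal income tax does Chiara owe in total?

Harborcombe, January 1 – December 10, 2006: 344 days → $120,000 × 1.05% × 344/365 = $1,187.5068
The Township of Springcombe, December 11 – December 31, 2006: 21 days → $120,000 × 1.2% × 21/365 = $82.8493
Total = $1,270.3562

$1,270.36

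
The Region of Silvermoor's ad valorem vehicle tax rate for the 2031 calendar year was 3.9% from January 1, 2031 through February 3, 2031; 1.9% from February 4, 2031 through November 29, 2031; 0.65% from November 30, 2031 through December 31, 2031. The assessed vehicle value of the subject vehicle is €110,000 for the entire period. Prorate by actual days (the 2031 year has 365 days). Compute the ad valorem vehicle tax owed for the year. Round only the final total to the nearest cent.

€2,174.38

January 1 – February 3, 2031: 34 days at 3.9% → €110,000 × 3.9% × 34/365 = €399.6164
February 4 – November 29, 2031: 299 days at 1.9% → €110,000 × 1.9% × 299/365 = €1,712.0822
November 30 – December 31, 2031: 32 days at 0.65% → €110,000 × 0.65% × 32/365 = €62.6849
Total = €2,174.3836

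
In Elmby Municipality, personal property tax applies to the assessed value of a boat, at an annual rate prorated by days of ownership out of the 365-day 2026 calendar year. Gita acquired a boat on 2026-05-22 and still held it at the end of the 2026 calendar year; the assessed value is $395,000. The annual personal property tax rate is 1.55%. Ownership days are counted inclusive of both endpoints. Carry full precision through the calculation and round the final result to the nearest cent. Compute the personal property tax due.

Days held (2026-05-22 to 2026-12-31): 224 out of 365
Tax = $395,000 × 1.55% × 224/365 = $3,757.3699

$3,757.37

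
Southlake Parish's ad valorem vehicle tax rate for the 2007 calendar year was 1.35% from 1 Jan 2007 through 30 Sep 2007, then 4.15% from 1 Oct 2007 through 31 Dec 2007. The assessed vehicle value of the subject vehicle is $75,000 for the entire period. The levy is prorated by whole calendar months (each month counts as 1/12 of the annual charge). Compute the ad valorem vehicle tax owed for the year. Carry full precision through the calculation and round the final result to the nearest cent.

1 Jan – 30 Sep 2007: 9 months at 1.35% → $75,000 × 1.35% × 9/12 = $759.3750
1 Oct – 31 Dec 2007: 3 months at 4.15% → $75,000 × 4.15% × 3/12 = $778.1250
Total = $1,537.5000

$1,537.50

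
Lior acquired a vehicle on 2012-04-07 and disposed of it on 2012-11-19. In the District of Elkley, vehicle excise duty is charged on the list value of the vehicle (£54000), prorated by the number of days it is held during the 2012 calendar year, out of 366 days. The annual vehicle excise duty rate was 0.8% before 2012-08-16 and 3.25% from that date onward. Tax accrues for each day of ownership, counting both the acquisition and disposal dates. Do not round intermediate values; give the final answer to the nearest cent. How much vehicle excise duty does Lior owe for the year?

2012-04-07 to 2012-08-15: 131 days at 0.8% → £54000 × 0.8% × 131/366 = £154.6230
2012-08-16 to 2012-11-19: 96 days at 3.25% → £54000 × 3.25% × 96/366 = £460.3279
Total = £614.9508

£614.95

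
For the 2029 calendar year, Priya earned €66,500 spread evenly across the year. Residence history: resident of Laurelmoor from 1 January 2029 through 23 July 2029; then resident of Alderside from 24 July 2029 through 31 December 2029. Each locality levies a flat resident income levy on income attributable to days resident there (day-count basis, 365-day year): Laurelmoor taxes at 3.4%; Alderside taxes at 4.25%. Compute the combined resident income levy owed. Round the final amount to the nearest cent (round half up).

Laurelmoor, 1 January – 23 July 2029: 204 days → €66,500 × 3.4% × 204/365 = €1,263.6822
Alderside, 24 July – 31 December 2029: 161 days → €66,500 × 4.25% × 161/365 = €1,246.6473
Total = €2,510.3295

€2,510.33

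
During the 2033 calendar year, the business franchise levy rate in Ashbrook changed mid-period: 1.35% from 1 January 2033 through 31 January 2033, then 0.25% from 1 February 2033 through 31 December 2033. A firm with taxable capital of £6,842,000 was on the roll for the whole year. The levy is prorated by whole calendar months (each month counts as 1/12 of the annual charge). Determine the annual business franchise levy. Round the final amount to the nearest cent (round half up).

1 January – 31 January 2033: 1 month at 1.35% → £6,842,000 × 1.35% × 1/12 = £7,697.2500
1 February – 31 December 2033: 11 months at 0.25% → £6,842,000 × 0.25% × 11/12 = £15,679.5833
Total = £23,376.8333

£23,376.83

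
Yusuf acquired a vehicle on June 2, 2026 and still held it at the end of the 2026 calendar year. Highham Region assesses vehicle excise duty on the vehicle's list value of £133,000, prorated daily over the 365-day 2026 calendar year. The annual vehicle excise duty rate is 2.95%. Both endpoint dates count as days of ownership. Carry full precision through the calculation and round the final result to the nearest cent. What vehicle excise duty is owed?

Days held (June 2 – December 31, 2026): 213 out of 365
Tax = £133,000 × 2.95% × 213/365 = £2,289.6041

£2,289.60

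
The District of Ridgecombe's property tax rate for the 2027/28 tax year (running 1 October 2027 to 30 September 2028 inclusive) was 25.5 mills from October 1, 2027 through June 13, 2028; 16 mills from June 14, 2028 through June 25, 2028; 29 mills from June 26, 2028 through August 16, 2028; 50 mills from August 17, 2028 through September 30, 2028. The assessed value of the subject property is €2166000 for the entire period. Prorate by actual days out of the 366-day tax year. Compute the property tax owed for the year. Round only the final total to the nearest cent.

€62160.06

October 1, 2027 – June 13, 2028: 257 days at 25.5 mills → €2166000 × 2.55% × 257/366 = €38783.8279
June 14 – June 25, 2028: 12 days at 16 mills → €2166000 × 1.6% × 12/366 = €1136.2623
June 26 – August 16, 2028: 52 days at 29 mills → €2166000 × 2.9% × 52/366 = €8924.3934
August 17 – September 30, 2028: 45 days at 50 mills → €2166000 × 5% × 45/366 = €13315.5738
Total = €62160.0574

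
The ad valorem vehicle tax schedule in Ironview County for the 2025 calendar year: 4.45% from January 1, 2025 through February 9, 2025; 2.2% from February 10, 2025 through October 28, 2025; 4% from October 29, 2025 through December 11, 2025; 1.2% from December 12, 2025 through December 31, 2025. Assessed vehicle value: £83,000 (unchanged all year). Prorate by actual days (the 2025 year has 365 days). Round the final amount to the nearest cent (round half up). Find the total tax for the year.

January 1 – February 9, 2025: 40 days at 4.45% → £83,000 × 4.45% × 40/365 = £404.7671
February 10 – October 28, 2025: 261 days at 2.2% → £83,000 × 2.2% × 261/365 = £1,305.7151
October 29 – December 11, 2025: 44 days at 4% → £83,000 × 4% × 44/365 = £400.2192
December 12 – December 31, 2025: 20 days at 1.2% → £83,000 × 1.2% × 20/365 = £54.5753
Total = £2,165.2767

£2,165.28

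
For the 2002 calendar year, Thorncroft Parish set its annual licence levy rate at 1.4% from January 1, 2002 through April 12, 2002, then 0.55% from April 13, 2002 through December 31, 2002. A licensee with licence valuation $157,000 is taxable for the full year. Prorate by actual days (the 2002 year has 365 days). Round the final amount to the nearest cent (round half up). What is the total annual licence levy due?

January 1 – April 12, 2002: 102 days at 1.4% → $157,000 × 1.4% × 102/365 = $614.2356
April 13 – December 31, 2002: 263 days at 0.55% → $157,000 × 0.55% × 263/365 = $622.1932
Total = $1,236.4288

$1,236.43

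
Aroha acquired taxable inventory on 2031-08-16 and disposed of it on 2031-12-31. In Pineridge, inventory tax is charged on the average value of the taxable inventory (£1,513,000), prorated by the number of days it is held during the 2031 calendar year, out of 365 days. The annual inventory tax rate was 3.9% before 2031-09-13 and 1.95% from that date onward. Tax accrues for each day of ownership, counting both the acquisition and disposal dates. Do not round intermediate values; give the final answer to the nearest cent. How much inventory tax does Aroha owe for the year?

2031-08-16 to 2031-09-12: 28 days at 3.9% → £1,513,000 × 3.9% × 28/365 = £4,526.5644
2031-09-13 to 2031-12-31: 110 days at 1.95% → £1,513,000 × 1.95% × 110/365 = £8,891.4658
Total = £13,418.0301

£13,418.03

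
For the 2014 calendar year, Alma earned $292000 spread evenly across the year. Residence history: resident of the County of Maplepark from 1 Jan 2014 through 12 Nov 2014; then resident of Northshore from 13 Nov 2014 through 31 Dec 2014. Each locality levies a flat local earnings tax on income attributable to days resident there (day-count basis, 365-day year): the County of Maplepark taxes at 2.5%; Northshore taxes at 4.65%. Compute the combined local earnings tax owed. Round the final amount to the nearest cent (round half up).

$8142.80

The County of Maplepark, 1 Jan – 12 Nov 2014: 316 days → $292000 × 2.5% × 316/365 = $6320.0000
Northshore, 13 Nov – 31 Dec 2014: 49 days → $292000 × 4.65% × 49/365 = $1822.8000
Total = $8142.8000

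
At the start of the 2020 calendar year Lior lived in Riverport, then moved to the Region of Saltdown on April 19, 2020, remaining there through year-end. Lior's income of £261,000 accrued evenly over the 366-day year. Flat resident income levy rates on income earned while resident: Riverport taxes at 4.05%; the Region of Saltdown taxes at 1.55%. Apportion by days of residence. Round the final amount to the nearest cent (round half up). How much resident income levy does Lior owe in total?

Riverport, January 1 – April 18, 2020: 109 days → £261,000 × 4.05% × 109/366 = £3,148.0451
The Region of Saltdown, April 19 – December 31, 2020: 257 days → £261,000 × 1.55% × 257/366 = £2,840.6926
Total = £5,988.7377

£5,988.74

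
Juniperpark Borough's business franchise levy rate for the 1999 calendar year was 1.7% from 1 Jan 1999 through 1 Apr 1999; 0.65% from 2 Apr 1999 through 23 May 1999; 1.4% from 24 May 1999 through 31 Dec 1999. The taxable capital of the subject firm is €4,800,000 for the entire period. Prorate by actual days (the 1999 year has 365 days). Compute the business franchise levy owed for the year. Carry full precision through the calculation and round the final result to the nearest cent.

1 Jan – 1 Apr 1999: 91 days at 1.7% → €4,800,000 × 1.7% × 91/365 = €20,344.1096
2 Apr – 23 May 1999: 52 days at 0.65% → €4,800,000 × 0.65% × 52/365 = €4,444.9315
24 May – 31 Dec 1999: 222 days at 1.4% → €4,800,000 × 1.4% × 222/365 = €40,872.3288
Total = €65,661.3699

€65,661.37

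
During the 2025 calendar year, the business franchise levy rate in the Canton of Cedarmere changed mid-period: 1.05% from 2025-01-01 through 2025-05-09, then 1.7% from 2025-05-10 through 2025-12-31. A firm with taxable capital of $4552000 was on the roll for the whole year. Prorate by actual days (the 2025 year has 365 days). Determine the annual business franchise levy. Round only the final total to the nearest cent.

2025-01-01 to 2025-05-09: 129 days at 1.05% → $4552000 × 1.05% × 129/365 = $16892.2849
2025-05-10 to 2025-12-31: 236 days at 1.7% → $4552000 × 1.7% × 236/365 = $50034.5863
Total = $66926.8712

$66926.87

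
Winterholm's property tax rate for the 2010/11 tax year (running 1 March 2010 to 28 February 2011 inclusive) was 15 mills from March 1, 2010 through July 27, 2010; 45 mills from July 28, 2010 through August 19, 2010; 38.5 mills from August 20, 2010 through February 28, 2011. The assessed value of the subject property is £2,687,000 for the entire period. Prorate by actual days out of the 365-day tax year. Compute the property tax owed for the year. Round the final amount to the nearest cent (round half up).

March 1 – July 27, 2010: 149 days at 15 mills → £2,687,000 × 1.5% × 149/365 = £16,453.2740
July 28 – August 19, 2010: 23 days at 45 mills → £2,687,000 × 4.5% × 23/365 = £7,619.3014
August 20, 2010 – February 28, 2011: 193 days at 38.5 mills → £2,687,000 × 3.85% × 193/365 = £54,700.6945
Total = £78,773.2699

£78,773.27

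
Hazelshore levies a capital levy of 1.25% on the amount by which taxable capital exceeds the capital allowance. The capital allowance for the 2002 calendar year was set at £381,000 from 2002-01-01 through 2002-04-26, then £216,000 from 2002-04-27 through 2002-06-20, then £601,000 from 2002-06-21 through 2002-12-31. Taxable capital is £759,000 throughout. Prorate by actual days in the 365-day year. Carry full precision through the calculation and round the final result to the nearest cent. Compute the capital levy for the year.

£3,574.14

2002-01-01 to 2002-04-26: 116 days, exemption £381,000 → (£759,000 − £381,000) × 1.25% × 116/365 = £1,501.6438
2002-04-27 to 2002-06-20: 55 days, exemption £216,000 → (£759,000 − £216,000) × 1.25% × 55/365 = £1,022.7740
2002-06-21 to 2002-12-31: 194 days, exemption £601,000 → (£759,000 − £601,000) × 1.25% × 194/365 = £1,049.7260
Total = £3,574.1438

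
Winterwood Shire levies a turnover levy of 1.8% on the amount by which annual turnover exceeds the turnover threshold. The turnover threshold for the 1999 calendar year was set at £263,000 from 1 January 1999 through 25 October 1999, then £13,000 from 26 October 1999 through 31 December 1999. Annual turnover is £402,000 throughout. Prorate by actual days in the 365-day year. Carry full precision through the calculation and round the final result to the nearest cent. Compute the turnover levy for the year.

1 January – 25 October 1999: 298 days, exemption £263,000 → (£402,000 − £263,000) × 1.8% × 298/365 = £2,042.7288
26 October – 31 December 1999: 67 days, exemption £13,000 → (£402,000 − £13,000) × 1.8% × 67/365 = £1,285.2986
Total = £3,328.0274

£3,328.03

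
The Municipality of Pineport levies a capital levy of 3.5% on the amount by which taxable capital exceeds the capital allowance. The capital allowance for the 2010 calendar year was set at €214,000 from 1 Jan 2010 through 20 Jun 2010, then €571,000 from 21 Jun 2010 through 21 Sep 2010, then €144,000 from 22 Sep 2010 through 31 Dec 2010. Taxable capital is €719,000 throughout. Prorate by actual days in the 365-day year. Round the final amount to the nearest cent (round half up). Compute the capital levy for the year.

1 Jan – 20 Jun 2010: 171 days, exemption €214,000 → (€719,000 − €214,000) × 3.5% × 171/365 = €8,280.6164
21 Jun – 21 Sep 2010: 93 days, exemption €571,000 → (€719,000 − €571,000) × 3.5% × 93/365 = €1,319.8356
22 Sep – 31 Dec 2010: 101 days, exemption €144,000 → (€719,000 − €144,000) × 3.5% × 101/365 = €5,568.8356
Total = €15,169.2877

€15,169.29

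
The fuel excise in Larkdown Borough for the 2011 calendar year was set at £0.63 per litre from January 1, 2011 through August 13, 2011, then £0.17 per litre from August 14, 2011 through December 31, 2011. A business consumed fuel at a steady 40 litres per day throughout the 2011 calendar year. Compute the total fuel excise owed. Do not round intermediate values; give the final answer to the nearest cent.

£6622.00

January 1 – August 13, 2011: 225 days × 40 litres/day = 9,000 litres at £0.63/litre → £5670.00
August 14 – December 31, 2011: 140 days × 40 litres/day = 5,600 litres at £0.17/litre → £952.00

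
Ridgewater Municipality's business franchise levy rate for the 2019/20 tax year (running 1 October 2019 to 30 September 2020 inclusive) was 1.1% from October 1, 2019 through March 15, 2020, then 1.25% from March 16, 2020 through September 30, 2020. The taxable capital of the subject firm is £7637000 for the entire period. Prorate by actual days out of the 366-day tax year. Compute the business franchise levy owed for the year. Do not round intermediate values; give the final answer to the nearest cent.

October 1, 2019 – March 15, 2020: 167 days at 1.1% → £7637000 × 1.1% × 167/366 = £38331.0628
March 16 – September 30, 2020: 199 days at 1.25% → £7637000 × 1.25% × 199/366 = £51904.4740
Total = £90235.5369

£90235.54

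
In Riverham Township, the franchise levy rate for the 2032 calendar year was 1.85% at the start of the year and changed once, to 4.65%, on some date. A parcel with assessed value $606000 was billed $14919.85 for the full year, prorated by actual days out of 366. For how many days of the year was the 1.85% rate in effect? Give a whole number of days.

Let d = days at the first rate; then 366 − d days at the second rate.
$606000 × [1.85%·d + 4.65%·(366−d)] / 366 = $14919.85
Solving gives d = 286, so the new rate took effect on 13 October 2032.

286 days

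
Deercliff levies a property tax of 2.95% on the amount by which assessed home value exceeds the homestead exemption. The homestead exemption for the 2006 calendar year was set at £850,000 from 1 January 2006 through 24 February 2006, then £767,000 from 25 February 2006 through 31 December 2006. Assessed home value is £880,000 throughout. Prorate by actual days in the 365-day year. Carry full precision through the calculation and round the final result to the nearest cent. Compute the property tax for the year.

1 January – 24 February 2006: 55 days, exemption £850,000 → (£880,000 − £850,000) × 2.95% × 55/365 = £133.3562
25 February – 31 December 2006: 310 days, exemption £767,000 → (£880,000 − £767,000) × 2.95% × 310/365 = £2,831.1918
Total = £2,964.5479

£2,964.55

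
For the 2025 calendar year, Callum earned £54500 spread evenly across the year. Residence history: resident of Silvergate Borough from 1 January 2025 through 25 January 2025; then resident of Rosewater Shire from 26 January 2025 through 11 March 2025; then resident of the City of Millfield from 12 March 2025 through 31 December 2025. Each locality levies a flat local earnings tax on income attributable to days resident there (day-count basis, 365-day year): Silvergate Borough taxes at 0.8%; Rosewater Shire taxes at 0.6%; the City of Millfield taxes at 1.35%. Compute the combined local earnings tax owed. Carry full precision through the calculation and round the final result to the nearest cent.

£664.83

Silvergate Borough, 1 January – 25 January 2025: 25 days → £54500 × 0.8% × 25/365 = £29.8630
Rosewater Shire, 26 January – 11 March 2025: 45 days → £54500 × 0.6% × 45/365 = £40.3151
The City of Millfield, 12 March – 31 December 2025: 295 days → £54500 × 1.35% × 295/365 = £594.6473
Total = £664.8253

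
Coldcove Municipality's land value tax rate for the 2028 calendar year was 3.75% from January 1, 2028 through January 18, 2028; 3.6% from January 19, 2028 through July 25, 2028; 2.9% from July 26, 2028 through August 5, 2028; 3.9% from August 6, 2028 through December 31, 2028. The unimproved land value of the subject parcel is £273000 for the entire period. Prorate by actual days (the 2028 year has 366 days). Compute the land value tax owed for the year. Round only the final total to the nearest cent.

January 1 – January 18, 2028: 18 days at 3.75% → £273000 × 3.75% × 18/366 = £503.4836
January 19 – July 25, 2028: 189 days at 3.6% → £273000 × 3.6% × 189/366 = £5075.1148
July 26 – August 5, 2028: 11 days at 2.9% → £273000 × 2.9% × 11/366 = £237.9426
August 6 – December 31, 2028: 148 days at 3.9% → £273000 × 3.9% × 148/366 = £4305.3443
Total = £10121.8852

£10121.89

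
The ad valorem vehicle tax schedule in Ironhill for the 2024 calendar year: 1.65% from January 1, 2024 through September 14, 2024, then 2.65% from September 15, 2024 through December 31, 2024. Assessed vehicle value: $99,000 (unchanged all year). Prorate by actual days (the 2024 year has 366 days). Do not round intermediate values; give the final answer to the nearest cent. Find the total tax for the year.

$1,925.63

January 1 – September 14, 2024: 258 days at 1.65% → $99,000 × 1.65% × 258/366 = $1,151.4836
September 15 – December 31, 2024: 108 days at 2.65% → $99,000 × 2.65% × 108/366 = $774.1475
Total = $1,925.6311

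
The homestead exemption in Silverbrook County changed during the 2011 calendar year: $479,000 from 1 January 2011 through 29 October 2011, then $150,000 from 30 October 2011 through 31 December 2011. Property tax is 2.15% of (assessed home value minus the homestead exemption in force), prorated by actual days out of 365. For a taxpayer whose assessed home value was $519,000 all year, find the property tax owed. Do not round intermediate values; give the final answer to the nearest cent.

1 January – 29 October 2011: 302 days, exemption $479,000 → ($519,000 − $479,000) × 2.15% × 302/365 = $711.5616
30 October – 31 December 2011: 63 days, exemption $150,000 → ($519,000 − $150,000) × 2.15% × 63/365 = $1,369.3438
Total = $2,080.9055

$2,080.91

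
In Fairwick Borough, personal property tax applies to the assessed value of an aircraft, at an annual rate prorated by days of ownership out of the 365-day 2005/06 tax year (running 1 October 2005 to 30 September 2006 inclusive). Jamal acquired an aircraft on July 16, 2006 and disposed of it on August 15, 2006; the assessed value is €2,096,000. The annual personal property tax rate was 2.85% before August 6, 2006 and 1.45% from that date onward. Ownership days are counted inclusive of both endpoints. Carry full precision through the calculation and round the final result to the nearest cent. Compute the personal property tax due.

July 16 – August 5, 2006: 21 days at 2.85% → €2,096,000 × 2.85% × 21/365 = €3,436.8658
August 6 – August 15, 2006: 10 days at 1.45% → €2,096,000 × 1.45% × 10/365 = €832.6575
Total = €4,269.5233

€4,269.52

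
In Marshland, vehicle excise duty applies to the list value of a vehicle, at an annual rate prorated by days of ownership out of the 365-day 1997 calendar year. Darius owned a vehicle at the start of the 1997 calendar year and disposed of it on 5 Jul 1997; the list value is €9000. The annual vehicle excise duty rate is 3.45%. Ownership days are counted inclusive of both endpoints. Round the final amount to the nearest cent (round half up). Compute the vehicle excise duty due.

€158.23

Days held (1 Jan – 5 Jul 1997): 186 out of 365
Tax = €9000 × 3.45% × 186/365 = €158.2274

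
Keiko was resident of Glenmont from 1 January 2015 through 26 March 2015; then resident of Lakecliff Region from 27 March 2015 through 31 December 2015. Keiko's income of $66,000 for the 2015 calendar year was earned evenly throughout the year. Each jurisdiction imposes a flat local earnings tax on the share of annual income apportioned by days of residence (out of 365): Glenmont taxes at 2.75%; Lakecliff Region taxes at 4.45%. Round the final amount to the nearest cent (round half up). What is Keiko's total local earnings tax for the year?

Glenmont, 1 January – 26 March 2015: 85 days → $66,000 × 2.75% × 85/365 = $422.6712
Lakecliff Region, 27 March – 31 December 2015: 280 days → $66,000 × 4.45% × 280/365 = $2,253.0411
Total = $2,675.7123

$2,675.71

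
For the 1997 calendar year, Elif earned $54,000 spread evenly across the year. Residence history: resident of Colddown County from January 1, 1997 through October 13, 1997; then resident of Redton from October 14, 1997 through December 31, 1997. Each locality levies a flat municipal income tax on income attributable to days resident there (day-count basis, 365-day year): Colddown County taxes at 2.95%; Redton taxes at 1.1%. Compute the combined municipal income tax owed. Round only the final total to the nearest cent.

Colddown County, January 1 – October 13, 1997: 286 days → $54,000 × 2.95% × 286/365 = $1,248.2137
Redton, October 14 – December 31, 1997: 79 days → $54,000 × 1.1% × 79/365 = $128.5644
Total = $1,376.7781

$1,376.78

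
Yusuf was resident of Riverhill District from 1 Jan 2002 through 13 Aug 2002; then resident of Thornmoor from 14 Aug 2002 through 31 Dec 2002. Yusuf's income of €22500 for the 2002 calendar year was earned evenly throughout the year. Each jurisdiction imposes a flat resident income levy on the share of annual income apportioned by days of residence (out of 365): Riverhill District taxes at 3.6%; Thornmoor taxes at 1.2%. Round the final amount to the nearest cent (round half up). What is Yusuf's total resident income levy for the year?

€602.88

Riverhill District, 1 Jan – 13 Aug 2002: 225 days → €22500 × 3.6% × 225/365 = €499.3151
Thornmoor, 14 Aug – 31 Dec 2002: 140 days → €22500 × 1.2% × 140/365 = €103.5616
Total = €602.8767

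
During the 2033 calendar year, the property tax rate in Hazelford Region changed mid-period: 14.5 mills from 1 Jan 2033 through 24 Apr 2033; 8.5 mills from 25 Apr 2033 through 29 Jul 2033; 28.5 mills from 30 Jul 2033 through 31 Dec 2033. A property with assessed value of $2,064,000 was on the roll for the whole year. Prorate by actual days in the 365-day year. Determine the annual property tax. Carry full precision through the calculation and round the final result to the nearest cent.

$38,941.74

1 Jan – 24 Apr 2033: 114 days at 14.5 mills → $2,064,000 × 1.45% × 114/365 = $9,347.3753
25 Apr – 29 Jul 2033: 96 days at 8.5 mills → $2,064,000 × 0.85% × 96/365 = $4,614.3123
30 Jul – 31 Dec 2033: 155 days at 28.5 mills → $2,064,000 × 2.85% × 155/365 = $24,980.0548
Total = $38,941.7425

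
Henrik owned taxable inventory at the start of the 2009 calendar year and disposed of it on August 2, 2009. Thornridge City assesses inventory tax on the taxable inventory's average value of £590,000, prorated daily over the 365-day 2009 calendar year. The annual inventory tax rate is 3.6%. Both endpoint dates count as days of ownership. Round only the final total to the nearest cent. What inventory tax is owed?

£12,453.04

Days held (January 1 – August 2, 2009): 214 out of 365
Tax = £590,000 × 3.6% × 214/365 = £12,453.0411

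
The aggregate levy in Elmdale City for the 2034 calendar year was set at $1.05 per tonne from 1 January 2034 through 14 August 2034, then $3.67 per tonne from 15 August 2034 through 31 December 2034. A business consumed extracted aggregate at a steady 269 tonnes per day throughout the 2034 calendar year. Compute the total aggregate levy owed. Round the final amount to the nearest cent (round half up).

$201058.67

1 January – 14 August 2034: 226 days × 269 tonnes/day = 60,794 tonnes at $1.05/tonne → $63833.70
15 August – 31 December 2034: 139 days × 269 tonnes/day = 37,391 tonnes at $3.67/tonne → $137224.97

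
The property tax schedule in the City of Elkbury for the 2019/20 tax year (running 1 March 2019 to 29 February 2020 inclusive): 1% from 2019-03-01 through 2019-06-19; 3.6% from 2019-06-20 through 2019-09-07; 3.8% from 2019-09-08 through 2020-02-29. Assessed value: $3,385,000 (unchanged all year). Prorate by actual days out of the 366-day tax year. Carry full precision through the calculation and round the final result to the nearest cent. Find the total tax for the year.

$98,405.46

2019-03-01 to 2019-06-19: 111 days at 1% → $3,385,000 × 1% × 111/366 = $10,265.9836
2019-06-20 to 2019-09-07: 80 days at 3.6% → $3,385,000 × 3.6% × 80/366 = $26,636.0656
2019-09-08 to 2020-02-29: 175 days at 3.8% → $3,385,000 × 3.8% × 175/366 = $61,503.4153
Total = $98,405.4645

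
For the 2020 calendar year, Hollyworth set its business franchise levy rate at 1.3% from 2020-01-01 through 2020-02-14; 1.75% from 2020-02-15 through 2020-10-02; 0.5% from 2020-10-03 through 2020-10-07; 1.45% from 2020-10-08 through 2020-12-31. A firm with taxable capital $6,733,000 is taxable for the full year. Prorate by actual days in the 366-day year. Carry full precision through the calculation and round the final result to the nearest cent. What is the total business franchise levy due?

2020-01-01 to 2020-02-14: 45 days at 1.3% → $6,733,000 × 1.3% × 45/366 = $10,761.7623
2020-02-15 to 2020-10-02: 231 days at 1.75% → $6,733,000 × 1.75% × 231/366 = $74,366.5369
2020-10-03 to 2020-10-07: 5 days at 0.5% → $6,733,000 × 0.5% × 5/366 = $459.9044
2020-10-08 to 2020-12-31: 85 days at 1.45% → $6,733,000 × 1.45% × 85/366 = $22,673.2855
Total = $108,261.4891

$108,261.49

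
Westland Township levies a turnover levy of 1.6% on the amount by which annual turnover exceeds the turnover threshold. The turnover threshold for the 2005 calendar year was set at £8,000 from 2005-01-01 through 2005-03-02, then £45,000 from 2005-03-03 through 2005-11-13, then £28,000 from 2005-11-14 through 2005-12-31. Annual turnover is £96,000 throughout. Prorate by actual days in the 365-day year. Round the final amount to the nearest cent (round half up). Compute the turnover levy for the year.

2005-01-01 to 2005-03-02: 61 days, exemption £8,000 → (£96,000 − £8,000) × 1.6% × 61/365 = £235.3096
2005-03-03 to 2005-11-13: 256 days, exemption £45,000 → (£96,000 − £45,000) × 1.6% × 256/365 = £572.3178
2005-11-14 to 2005-12-31: 48 days, exemption £28,000 → (£96,000 − £28,000) × 1.6% × 48/365 = £143.0795
Total = £950.7068

£950.71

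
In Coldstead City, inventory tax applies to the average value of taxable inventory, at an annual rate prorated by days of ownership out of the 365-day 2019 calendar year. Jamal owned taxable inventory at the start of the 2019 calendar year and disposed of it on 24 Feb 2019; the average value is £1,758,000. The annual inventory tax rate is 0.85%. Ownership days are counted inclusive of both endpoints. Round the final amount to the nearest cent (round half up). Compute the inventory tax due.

Days held (1 Jan – 24 Feb 2019): 55 out of 365
Tax = £1,758,000 × 0.85% × 55/365 = £2,251.6849

£2,251.68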